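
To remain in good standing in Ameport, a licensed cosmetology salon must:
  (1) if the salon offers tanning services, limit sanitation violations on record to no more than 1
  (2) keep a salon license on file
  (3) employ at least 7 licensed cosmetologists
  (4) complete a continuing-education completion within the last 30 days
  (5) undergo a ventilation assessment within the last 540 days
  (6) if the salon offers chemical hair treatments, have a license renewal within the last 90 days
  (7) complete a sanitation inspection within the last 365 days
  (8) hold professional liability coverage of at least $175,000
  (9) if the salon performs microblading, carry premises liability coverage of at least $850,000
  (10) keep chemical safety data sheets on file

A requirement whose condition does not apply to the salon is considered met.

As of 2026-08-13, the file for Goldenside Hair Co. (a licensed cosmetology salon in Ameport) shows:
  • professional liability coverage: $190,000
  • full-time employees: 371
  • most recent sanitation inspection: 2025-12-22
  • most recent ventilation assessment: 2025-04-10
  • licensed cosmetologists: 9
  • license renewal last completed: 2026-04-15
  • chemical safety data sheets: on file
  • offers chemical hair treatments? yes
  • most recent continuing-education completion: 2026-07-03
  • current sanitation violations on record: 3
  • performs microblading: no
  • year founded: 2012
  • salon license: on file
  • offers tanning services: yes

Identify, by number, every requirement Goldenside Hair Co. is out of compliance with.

1, 4, 6

1. condition 'offers tanning services' holds; sanitation violations on record 3 > 1 → not met
2. salon license present → met
3. licensed cosmetologists 9 ≥ 7 → met
4. continuing-education completion 41 days ago vs limit 30 → not met
5. ventilation assessment 490 days ago vs limit 540 → met
6. condition 'offers chemical hair treatments' holds; license renewal 120 days ago vs limit 90 → not met
7. sanitation inspection 234 days ago vs limit 365 → met
8. professional liability coverage $190,000 ≥ $175,000 → met
9. condition 'performs microblading' does not hold → requirement n/a → met
10. chemical safety data sheets present → met
Not met: 1, 4, 6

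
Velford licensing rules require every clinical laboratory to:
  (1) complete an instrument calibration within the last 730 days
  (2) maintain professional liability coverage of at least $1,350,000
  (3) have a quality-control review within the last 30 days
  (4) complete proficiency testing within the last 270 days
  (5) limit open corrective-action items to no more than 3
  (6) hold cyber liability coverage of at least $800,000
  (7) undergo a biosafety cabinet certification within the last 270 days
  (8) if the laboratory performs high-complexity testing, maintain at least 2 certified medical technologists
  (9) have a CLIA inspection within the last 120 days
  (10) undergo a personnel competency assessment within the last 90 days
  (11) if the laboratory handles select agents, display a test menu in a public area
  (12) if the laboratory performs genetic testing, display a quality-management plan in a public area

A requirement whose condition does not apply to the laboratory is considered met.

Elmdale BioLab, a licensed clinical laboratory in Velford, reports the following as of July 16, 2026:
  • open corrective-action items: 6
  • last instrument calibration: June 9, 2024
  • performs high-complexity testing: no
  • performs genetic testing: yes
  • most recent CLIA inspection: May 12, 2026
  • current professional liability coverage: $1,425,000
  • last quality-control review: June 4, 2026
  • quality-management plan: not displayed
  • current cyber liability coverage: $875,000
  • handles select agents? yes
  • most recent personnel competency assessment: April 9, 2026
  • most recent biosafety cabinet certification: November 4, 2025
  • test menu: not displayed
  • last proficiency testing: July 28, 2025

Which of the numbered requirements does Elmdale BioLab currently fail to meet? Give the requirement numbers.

1, 3, 4, 5, 10, 11, 12

1. instrument calibration 767 days ago vs limit 730 → not met
2. professional liability coverage $1,425,000 ≥ $1,350,000 → met
3. quality-control review 42 days ago vs limit 30 → not met
4. proficiency testing 353 days ago vs limit 270 → not met
5. open corrective-action items 6 > 3 → not met
6. cyber liability coverage $875,000 ≥ $800,000 → met
7. biosafety cabinet certification 254 days ago vs limit 270 → met
8. condition 'performs high-complexity testing' does not hold → requirement n/a → met
9. CLIA inspection 65 days ago vs limit 120 → met
10. personnel competency assessment 98 days ago vs limit 90 → not met
11. condition 'handles select agents' holds; test menu absent → not met
12. condition 'performs genetic testing' holds; quality-management plan absent → not met
Not met: 1, 3, 4, 5, 10, 11, 12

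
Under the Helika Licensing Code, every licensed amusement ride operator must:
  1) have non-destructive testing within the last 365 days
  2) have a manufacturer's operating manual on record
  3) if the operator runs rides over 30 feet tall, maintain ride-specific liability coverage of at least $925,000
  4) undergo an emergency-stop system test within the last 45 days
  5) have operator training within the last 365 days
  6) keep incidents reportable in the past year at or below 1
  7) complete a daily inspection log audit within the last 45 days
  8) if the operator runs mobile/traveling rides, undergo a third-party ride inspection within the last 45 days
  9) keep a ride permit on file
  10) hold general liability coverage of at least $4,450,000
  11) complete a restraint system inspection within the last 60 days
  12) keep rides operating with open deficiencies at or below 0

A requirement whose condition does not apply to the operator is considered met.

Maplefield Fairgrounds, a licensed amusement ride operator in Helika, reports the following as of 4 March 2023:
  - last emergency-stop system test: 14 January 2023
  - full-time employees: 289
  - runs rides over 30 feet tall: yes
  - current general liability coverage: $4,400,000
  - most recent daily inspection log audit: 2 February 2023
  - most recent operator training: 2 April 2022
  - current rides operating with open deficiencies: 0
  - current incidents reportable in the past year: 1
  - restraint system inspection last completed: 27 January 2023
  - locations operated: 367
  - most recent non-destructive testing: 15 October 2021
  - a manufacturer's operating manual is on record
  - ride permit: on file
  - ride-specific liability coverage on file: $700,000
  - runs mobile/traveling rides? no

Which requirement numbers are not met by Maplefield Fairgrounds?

1, 3, 4, 10

1. non-destructive testing 505 days ago vs limit 365 → not met
2. manufacturer's operating manual present → met
3. condition 'runs rides over 30 feet tall' holds; ride-specific liability coverage $700,000 < $925,000 → not met
4. emergency-stop system test 49 days ago vs limit 45 → not met
5. operator training 336 days ago vs limit 365 → met
6. incidents reportable in the past year 1 ≤ 1 → met
7. daily inspection log audit 30 days ago vs limit 45 → met
8. condition 'runs mobile/traveling rides' does not hold → requirement n/a → met
9. ride permit present → met
10. general liability coverage $4,400,000 < $4,450,000 → not met
11. restraint system inspection 36 days ago vs limit 60 → met
12. rides operating with open deficiencies 0 ≤ 0 → met
Not met: 1, 3, 4, 10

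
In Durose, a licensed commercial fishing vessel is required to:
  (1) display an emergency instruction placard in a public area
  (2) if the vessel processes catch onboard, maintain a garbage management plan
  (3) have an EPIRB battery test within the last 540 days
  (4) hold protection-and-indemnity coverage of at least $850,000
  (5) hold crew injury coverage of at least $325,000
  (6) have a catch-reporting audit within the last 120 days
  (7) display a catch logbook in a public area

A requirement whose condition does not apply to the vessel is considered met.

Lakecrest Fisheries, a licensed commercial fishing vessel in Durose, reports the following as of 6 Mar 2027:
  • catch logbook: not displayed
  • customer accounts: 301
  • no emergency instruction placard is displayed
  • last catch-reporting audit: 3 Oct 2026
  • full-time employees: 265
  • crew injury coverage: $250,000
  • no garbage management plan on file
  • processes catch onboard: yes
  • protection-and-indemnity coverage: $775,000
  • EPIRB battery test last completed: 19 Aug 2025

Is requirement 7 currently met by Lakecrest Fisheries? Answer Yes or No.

7. catch logbook absent → not met

No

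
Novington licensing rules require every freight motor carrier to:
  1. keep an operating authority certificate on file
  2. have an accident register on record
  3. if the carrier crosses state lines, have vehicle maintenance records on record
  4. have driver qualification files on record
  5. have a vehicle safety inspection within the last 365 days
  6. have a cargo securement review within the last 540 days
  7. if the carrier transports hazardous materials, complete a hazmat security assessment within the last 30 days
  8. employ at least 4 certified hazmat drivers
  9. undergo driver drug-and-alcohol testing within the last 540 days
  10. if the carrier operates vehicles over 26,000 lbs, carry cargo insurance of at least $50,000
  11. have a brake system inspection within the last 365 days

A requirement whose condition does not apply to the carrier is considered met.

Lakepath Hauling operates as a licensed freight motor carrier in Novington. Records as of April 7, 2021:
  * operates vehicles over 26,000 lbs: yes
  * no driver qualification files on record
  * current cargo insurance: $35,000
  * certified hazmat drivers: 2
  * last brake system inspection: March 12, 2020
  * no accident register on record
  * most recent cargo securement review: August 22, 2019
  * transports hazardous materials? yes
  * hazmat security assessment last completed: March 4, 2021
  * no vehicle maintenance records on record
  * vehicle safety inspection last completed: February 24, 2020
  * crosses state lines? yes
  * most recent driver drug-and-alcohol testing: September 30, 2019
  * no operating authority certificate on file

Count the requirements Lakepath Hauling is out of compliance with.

11

1. operating authority certificate absent → not met
2. accident register absent → not met
3. condition 'crosses state lines' holds; vehicle maintenance records absent → not met
4. driver qualification files absent → not met
5. vehicle safety inspection 408 days ago vs limit 365 → not met
6. cargo securement review 594 days ago vs limit 540 → not met
7. condition 'transports hazardous materials' holds; hazmat security assessment 34 days ago vs limit 30 → not met
8. certified hazmat drivers 2 < 4 → not met
9. driver drug-and-alcohol testing 555 days ago vs limit 540 → not met
10. condition 'operates vehicles over 26,000 lbs' holds; cargo insurance $35,000 < $50,000 → not met
11. brake system inspection 391 days ago vs limit 365 → not met
Not met: 11 of 11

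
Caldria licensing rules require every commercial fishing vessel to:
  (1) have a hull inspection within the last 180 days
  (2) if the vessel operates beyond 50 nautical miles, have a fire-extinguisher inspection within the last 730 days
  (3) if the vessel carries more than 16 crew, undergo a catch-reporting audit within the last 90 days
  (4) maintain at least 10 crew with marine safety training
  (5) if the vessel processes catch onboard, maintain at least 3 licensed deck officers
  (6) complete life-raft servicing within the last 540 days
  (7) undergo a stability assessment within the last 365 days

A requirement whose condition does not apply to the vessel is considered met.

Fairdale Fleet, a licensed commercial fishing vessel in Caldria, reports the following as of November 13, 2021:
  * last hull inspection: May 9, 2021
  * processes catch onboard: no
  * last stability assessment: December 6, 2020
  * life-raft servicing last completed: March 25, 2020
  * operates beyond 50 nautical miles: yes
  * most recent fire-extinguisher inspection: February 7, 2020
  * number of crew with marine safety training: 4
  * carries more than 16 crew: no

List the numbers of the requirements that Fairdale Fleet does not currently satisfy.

1, 4, 6

1. hull inspection 188 days ago vs limit 180 → not met
2. condition 'operates beyond 50 nautical miles' holds; fire-extinguisher inspection 645 days ago vs limit 730 → met
3. condition 'carries more than 16 crew' does not hold → requirement n/a → met
4. crew with marine safety training 4 < 10 → not met
5. condition 'processes catch onboard' does not hold → requirement n/a → met
6. life-raft servicing 598 days ago vs limit 540 → not met
7. stability assessment 342 days ago vs limit 365 → met
Not met: 1, 4, 6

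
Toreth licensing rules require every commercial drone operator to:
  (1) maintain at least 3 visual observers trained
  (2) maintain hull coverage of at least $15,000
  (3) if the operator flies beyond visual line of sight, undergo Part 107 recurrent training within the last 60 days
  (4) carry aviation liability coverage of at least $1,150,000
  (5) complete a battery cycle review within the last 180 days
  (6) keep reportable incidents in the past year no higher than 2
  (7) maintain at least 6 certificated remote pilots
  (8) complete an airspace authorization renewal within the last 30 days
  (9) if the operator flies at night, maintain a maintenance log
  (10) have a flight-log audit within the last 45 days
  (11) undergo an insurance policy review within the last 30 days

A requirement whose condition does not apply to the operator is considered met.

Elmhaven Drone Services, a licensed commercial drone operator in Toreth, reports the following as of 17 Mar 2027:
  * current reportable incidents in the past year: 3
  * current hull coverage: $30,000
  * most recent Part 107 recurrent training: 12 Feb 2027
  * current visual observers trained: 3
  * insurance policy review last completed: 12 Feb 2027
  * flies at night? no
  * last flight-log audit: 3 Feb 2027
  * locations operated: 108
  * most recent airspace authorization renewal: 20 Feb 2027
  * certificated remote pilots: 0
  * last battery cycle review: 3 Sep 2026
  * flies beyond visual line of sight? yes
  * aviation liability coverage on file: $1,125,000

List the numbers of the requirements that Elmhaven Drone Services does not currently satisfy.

1. visual observers trained 3 ≥ 3 → met
2. hull coverage $30,000 ≥ $15,000 → met
3. condition 'flies beyond visual line of sight' holds; Part 107 recurrent training 33 days ago vs limit 60 → met
4. aviation liability coverage $1,125,000 < $1,150,000 → not met
5. battery cycle review 195 days ago vs limit 180 → not met
6. reportable incidents in the past year 3 > 2 → not met
7. certificated remote pilots 0 < 6 → not met
8. airspace authorization renewal 25 days ago vs limit 30 → met
9. condition 'flies at night' does not hold → requirement n/a → met
10. flight-log audit 42 days ago vs limit 45 → met
11. insurance policy review 33 days ago vs limit 30 → not met
Not met: 4, 5, 6, 7, 11

4, 5, 6, 7, 11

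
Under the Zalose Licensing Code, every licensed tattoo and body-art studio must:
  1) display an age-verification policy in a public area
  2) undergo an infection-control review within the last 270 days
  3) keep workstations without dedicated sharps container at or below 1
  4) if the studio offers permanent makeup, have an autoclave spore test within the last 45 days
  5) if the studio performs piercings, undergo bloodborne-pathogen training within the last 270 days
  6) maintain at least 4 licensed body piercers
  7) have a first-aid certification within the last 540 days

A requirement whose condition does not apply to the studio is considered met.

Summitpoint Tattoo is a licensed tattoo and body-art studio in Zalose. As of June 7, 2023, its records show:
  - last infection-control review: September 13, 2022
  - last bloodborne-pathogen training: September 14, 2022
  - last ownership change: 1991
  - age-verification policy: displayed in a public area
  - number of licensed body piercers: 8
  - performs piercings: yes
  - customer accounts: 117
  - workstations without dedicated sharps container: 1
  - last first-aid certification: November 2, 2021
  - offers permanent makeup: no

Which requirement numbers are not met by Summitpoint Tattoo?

7

1. age-verification policy present → met
2. infection-control review 267 days ago vs limit 270 → met
3. workstations without dedicated sharps container 1 ≤ 1 → met
4. condition 'offers permanent makeup' does not hold → requirement n/a → met
5. condition 'performs piercings' holds; bloodborne-pathogen training 266 days ago vs limit 270 → met
6. licensed body piercers 8 ≥ 4 → met
7. first-aid certification 582 days ago vs limit 540 → not met
Not met: 7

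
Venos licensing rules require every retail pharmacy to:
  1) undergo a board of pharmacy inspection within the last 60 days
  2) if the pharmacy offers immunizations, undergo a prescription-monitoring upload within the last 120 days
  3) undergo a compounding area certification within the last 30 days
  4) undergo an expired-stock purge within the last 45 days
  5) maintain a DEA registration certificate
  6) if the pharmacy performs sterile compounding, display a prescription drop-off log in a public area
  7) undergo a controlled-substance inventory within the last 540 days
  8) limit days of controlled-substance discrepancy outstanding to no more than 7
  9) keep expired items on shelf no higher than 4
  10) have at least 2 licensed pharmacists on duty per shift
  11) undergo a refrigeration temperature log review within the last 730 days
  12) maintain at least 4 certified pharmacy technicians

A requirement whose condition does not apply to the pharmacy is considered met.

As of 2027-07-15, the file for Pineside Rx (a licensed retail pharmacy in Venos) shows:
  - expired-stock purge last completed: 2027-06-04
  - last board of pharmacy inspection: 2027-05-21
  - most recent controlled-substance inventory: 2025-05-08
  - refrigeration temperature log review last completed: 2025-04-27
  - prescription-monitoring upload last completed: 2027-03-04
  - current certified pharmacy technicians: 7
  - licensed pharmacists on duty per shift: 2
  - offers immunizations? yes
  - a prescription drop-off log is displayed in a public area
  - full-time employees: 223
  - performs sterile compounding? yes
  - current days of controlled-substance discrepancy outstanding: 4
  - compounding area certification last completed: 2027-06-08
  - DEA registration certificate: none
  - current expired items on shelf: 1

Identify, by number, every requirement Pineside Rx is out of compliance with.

2, 3, 5, 7, 11

1. board of pharmacy inspection 55 days ago vs limit 60 → met
2. condition 'offers immunizations' holds; prescription-monitoring upload 133 days ago vs limit 120 → not met
3. compounding area certification 37 days ago vs limit 30 → not met
4. expired-stock purge 41 days ago vs limit 45 → met
5. DEA registration certificate absent → not met
6. condition 'performs sterile compounding' holds; prescription drop-off log present → met
7. controlled-substance inventory 798 days ago vs limit 540 → not met
8. days of controlled-substance discrepancy outstanding 4 ≤ 7 → met
9. expired items on shelf 1 ≤ 4 → met
10. licensed pharmacists on duty per shift 2 ≥ 2 → met
11. refrigeration temperature log review 809 days ago vs limit 730 → not met
12. certified pharmacy technicians 7 ≥ 4 → met
Not met: 2, 3, 5, 7, 11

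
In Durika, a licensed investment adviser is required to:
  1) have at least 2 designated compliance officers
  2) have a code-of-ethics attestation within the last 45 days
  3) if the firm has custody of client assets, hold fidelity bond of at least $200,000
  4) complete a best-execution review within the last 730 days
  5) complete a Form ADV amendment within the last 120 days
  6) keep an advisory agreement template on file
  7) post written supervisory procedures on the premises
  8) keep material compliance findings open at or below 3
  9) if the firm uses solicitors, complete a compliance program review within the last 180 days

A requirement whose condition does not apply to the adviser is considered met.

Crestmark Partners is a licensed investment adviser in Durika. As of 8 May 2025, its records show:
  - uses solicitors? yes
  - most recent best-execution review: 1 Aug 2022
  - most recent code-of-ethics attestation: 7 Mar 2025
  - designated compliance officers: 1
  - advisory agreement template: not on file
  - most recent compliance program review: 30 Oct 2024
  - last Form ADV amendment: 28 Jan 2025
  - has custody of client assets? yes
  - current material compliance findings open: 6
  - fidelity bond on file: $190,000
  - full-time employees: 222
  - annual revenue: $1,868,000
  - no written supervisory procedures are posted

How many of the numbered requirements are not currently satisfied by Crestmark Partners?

8

1. designated compliance officers 1 < 2 → not met
2. code-of-ethics attestation 62 days ago vs limit 45 → not met
3. condition 'has custody of client assets' holds; fidelity bond $190,000 < $200,000 → not met
4. best-execution review 1011 days ago vs limit 730 → not met
5. Form ADV amendment 100 days ago vs limit 120 → met
6. advisory agreement template absent → not met
7. written supervisory procedures absent → not met
8. material compliance findings open 6 > 3 → not met
9. condition 'uses solicitors' holds; compliance program review 190 days ago vs limit 180 → not met
Not met: 8 of 9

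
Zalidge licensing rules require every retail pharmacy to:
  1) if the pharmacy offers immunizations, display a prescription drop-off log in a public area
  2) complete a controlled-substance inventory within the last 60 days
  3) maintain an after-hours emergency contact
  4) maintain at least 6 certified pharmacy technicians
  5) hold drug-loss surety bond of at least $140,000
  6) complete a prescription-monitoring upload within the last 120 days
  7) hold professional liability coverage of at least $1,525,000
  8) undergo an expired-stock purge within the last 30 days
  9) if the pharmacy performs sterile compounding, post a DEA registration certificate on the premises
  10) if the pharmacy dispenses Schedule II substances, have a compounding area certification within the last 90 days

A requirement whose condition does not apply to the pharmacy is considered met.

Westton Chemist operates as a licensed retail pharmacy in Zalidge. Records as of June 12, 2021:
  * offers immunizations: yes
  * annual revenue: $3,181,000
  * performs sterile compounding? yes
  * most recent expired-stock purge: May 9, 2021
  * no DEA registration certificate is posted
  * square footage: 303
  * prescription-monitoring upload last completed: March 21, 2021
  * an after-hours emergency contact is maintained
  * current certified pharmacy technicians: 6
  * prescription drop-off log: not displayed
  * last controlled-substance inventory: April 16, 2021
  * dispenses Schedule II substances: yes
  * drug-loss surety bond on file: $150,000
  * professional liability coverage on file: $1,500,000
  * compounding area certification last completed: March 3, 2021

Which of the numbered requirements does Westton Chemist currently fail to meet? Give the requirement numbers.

1, 7, 8, 9, 10

1. condition 'offers immunizations' holds; prescription drop-off log absent → not met
2. controlled-substance inventory 57 days ago vs limit 60 → met
3. after-hours emergency contact present → met
4. certified pharmacy technicians 6 ≥ 6 → met
5. drug-loss surety bond $150,000 ≥ $140,000 → met
6. prescription-monitoring upload 83 days ago vs limit 120 → met
7. professional liability coverage $1,500,000 < $1,525,000 → not met
8. expired-stock purge 34 days ago vs limit 30 → not met
9. condition 'performs sterile compounding' holds; DEA registration certificate absent → not met
10. condition 'dispenses Schedule II substances' holds; compounding area certification 101 days ago vs limit 90 → not met
Not met: 1, 7, 8, 9, 10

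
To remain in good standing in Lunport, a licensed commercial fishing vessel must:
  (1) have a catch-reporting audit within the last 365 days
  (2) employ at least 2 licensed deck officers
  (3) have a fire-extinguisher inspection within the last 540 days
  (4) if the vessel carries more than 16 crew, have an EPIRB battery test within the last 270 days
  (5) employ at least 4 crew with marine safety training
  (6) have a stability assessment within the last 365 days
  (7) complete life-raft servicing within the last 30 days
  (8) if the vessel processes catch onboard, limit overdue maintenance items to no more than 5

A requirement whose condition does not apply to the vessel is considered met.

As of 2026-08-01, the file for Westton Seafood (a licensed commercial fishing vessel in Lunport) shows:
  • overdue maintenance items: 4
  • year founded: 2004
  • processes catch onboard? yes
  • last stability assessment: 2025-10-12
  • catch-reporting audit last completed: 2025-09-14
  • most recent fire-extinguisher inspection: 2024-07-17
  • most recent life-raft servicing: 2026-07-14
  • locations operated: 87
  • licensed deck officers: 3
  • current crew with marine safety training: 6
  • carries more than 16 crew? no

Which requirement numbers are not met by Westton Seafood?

1. catch-reporting audit 321 days ago vs limit 365 → met
2. licensed deck officers 3 ≥ 2 → met
3. fire-extinguisher inspection 745 days ago vs limit 540 → not met
4. condition 'carries more than 16 crew' does not hold → requirement n/a → met
5. crew with marine safety training 6 ≥ 4 → met
6. stability assessment 293 days ago vs limit 365 → met
7. life-raft servicing 18 days ago vs limit 30 → met
8. condition 'processes catch onboard' holds; overdue maintenance items 4 ≤ 5 → met
Not met: 3

3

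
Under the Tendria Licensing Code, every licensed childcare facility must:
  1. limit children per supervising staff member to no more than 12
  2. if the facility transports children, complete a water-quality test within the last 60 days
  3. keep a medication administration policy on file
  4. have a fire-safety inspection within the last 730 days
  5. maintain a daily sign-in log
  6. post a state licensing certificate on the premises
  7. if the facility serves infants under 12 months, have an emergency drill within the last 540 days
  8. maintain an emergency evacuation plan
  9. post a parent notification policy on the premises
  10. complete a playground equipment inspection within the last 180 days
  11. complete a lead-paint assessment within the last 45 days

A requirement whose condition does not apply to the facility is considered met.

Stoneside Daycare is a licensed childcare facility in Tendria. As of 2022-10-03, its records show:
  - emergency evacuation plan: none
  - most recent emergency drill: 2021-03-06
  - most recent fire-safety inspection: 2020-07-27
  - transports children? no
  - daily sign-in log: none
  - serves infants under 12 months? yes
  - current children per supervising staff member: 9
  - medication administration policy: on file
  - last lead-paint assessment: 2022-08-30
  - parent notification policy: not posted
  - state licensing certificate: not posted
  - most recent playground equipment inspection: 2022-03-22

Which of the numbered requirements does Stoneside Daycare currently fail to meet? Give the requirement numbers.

1. children per supervising staff member 9 ≤ 12 → met
2. condition 'transports children' does not hold → requirement n/a → met
3. medication administration policy present → met
4. fire-safety inspection 798 days ago vs limit 730 → not met
5. daily sign-in log absent → not met
6. state licensing certificate absent → not met
7. condition 'serves infants under 12 months' holds; emergency drill 576 days ago vs limit 540 → not met
8. emergency evacuation plan absent → not met
9. parent notification policy absent → not met
10. playground equipment inspection 195 days ago vs limit 180 → not met
11. lead-paint assessment 34 days ago vs limit 45 → met
Not met: 4, 5, 6, 7, 8, 9, 10

4, 5, 6, 7, 8, 9, 10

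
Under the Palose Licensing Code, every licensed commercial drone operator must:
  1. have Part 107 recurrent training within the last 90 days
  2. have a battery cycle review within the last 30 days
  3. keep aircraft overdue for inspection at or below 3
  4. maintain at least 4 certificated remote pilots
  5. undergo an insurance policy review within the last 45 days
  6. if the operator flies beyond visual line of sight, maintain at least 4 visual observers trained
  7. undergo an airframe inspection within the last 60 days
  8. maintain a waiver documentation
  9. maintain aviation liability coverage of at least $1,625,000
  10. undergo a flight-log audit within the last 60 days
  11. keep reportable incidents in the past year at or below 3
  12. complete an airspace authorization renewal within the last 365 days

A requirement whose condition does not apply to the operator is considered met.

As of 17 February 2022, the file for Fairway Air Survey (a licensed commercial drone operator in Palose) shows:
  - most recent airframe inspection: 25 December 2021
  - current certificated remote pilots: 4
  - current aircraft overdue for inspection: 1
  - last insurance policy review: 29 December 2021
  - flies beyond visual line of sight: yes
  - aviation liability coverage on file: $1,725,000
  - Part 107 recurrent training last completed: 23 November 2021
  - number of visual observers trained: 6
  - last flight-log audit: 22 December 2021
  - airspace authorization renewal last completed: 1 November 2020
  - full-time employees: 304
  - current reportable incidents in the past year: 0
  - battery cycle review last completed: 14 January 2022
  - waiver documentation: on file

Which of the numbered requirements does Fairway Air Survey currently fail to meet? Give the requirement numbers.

2, 5, 12

1. Part 107 recurrent training 86 days ago vs limit 90 → met
2. battery cycle review 34 days ago vs limit 30 → not met
3. aircraft overdue for inspection 1 ≤ 3 → met
4. certificated remote pilots 4 ≥ 4 → met
5. insurance policy review 50 days ago vs limit 45 → not met
6. condition 'flies beyond visual line of sight' holds; visual observers trained 6 ≥ 4 → met
7. airframe inspection 54 days ago vs limit 60 → met
8. waiver documentation present → met
9. aviation liability coverage $1,725,000 ≥ $1,625,000 → met
10. flight-log audit 57 days ago vs limit 60 → met
11. reportable incidents in the past year 0 ≤ 3 → met
12. airspace authorization renewal 473 days ago vs limit 365 → not met
Not met: 2, 5, 12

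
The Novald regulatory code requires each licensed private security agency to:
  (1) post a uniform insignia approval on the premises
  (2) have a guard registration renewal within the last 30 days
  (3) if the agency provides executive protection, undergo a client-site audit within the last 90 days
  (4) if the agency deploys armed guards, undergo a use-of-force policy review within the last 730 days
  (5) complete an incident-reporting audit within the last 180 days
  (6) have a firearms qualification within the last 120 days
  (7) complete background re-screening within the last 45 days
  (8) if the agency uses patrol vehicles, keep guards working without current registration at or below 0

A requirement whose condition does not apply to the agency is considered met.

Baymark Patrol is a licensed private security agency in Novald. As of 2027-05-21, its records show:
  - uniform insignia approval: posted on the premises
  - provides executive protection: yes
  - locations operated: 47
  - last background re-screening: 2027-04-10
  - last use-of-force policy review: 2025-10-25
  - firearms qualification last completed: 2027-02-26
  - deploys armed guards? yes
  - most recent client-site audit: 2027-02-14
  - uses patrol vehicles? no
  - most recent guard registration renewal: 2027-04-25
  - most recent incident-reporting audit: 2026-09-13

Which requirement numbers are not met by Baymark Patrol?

1. uniform insignia approval present → met
2. guard registration renewal 26 days ago vs limit 30 → met
3. condition 'provides executive protection' holds; client-site audit 96 days ago vs limit 90 → not met
4. condition 'deploys armed guards' holds; use-of-force policy review 573 days ago vs limit 730 → met
5. incident-reporting audit 250 days ago vs limit 180 → not met
6. firearms qualification 84 days ago vs limit 120 → met
7. background re-screening 41 days ago vs limit 45 → met
8. condition 'uses patrol vehicles' does not hold → requirement n/a → met
Not met: 3, 5

3, 5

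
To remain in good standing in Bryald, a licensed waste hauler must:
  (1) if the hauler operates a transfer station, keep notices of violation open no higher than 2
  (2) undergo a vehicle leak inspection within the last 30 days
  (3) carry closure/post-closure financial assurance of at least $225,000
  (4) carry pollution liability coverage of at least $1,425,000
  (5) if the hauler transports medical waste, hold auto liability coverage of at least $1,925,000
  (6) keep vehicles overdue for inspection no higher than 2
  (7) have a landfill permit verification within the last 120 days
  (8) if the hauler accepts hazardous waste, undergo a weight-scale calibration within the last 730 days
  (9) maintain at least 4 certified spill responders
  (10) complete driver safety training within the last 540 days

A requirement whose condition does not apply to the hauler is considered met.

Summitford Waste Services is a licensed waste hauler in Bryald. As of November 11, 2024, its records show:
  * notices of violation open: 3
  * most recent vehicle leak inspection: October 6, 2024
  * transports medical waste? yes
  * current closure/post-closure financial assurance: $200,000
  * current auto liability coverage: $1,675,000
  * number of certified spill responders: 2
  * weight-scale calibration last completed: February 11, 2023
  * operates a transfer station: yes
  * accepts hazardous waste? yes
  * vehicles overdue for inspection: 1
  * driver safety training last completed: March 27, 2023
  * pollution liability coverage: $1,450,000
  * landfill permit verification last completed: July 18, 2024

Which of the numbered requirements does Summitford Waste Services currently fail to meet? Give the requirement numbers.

1. condition 'operates a transfer station' holds; notices of violation open 3 > 2 → not met
2. vehicle leak inspection 36 days ago vs limit 30 → not met
3. closure/post-closure financial assurance $200,000 < $225,000 → not met
4. pollution liability coverage $1,450,000 ≥ $1,425,000 → met
5. condition 'transports medical waste' holds; auto liability coverage $1,675,000 < $1,925,000 → not met
6. vehicles overdue for inspection 1 ≤ 2 → met
7. landfill permit verification 116 days ago vs limit 120 → met
8. condition 'accepts hazardous waste' holds; weight-scale calibration 639 days ago vs limit 730 → met
9. certified spill responders 2 < 4 → not met
10. driver safety training 595 days ago vs limit 540 → not met
Not met: 1, 2, 3, 5, 9, 10

1, 2, 3, 5, 9, 10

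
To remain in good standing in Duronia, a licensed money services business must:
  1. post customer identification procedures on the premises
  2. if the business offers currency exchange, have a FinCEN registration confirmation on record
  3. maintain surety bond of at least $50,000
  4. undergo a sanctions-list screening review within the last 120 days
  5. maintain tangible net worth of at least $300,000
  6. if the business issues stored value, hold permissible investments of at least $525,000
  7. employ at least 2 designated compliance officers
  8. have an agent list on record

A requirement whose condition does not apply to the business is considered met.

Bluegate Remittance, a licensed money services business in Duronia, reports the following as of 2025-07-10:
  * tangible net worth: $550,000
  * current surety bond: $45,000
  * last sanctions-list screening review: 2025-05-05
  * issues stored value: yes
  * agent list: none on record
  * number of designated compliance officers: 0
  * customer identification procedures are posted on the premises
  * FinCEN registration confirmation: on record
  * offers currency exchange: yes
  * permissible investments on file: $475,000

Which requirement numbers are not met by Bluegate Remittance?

1. customer identification procedures present → met
2. condition 'offers currency exchange' holds; FinCEN registration confirmation present → met
3. surety bond $45,000 < $50,000 → not met
4. sanctions-list screening review 66 days ago vs limit 120 → met
5. tangible net worth $550,000 ≥ $300,000 → met
6. condition 'issues stored value' holds; permissible investments $475,000 < $525,000 → not met
7. designated compliance officers 0 < 2 → not met
8. agent list absent → not met
Not met: 3, 6, 7, 8

3, 6, 7, 8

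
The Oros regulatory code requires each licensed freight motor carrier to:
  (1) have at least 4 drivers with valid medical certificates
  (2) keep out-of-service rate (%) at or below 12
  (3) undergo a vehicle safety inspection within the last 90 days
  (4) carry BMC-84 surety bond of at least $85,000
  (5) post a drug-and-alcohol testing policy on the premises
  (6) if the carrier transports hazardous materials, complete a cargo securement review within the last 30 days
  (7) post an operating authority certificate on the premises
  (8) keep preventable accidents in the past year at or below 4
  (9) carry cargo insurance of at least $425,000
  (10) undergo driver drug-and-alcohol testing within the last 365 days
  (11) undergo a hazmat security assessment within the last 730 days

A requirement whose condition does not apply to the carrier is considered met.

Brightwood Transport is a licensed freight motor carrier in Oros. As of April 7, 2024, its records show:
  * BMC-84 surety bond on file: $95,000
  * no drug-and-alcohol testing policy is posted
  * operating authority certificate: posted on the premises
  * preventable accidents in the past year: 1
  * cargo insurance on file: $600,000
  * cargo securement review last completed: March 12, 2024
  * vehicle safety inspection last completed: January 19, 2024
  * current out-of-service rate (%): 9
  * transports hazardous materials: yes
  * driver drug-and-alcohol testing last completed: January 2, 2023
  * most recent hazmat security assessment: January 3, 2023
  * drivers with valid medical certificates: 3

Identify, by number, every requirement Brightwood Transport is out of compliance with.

1, 5, 10

1. drivers with valid medical certificates 3 < 4 → not met
2. out-of-service rate (%) 9 ≤ 12 → met
3. vehicle safety inspection 79 days ago vs limit 90 → met
4. BMC-84 surety bond $95,000 ≥ $85,000 → met
5. drug-and-alcohol testing policy absent → not met
6. condition 'transports hazardous materials' holds; cargo securement review 26 days ago vs limit 30 → met
7. operating authority certificate present → met
8. preventable accidents in the past year 1 ≤ 4 → met
9. cargo insurance $600,000 ≥ $425,000 → met
10. driver drug-and-alcohol testing 461 days ago vs limit 365 → not met
11. hazmat security assessment 460 days ago vs limit 730 → met
Not met: 1, 5, 10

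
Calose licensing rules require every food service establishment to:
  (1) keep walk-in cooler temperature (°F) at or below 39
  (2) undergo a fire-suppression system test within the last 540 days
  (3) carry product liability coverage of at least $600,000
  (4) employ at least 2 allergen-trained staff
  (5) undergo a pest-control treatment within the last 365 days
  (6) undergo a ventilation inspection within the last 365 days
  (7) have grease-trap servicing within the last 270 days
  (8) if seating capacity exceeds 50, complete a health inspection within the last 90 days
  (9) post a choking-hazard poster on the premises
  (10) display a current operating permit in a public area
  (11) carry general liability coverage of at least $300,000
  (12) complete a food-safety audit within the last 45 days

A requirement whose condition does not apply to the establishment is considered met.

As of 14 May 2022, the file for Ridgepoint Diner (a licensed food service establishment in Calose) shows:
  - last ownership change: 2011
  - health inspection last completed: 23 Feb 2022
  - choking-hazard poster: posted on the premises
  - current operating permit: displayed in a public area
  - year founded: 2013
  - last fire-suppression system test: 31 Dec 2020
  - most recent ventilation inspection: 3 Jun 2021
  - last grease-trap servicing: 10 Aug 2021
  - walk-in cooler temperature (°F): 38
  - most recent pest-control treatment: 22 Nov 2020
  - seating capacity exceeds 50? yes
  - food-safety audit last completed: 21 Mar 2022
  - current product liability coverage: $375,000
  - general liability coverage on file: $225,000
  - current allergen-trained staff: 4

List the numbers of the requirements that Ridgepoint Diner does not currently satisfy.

3, 5, 7, 11, 12

1. walk-in cooler temperature (°F) 38 ≤ 39 → met
2. fire-suppression system test 499 days ago vs limit 540 → met
3. product liability coverage $375,000 < $600,000 → not met
4. allergen-trained staff 4 ≥ 2 → met
5. pest-control treatment 538 days ago vs limit 365 → not met
6. ventilation inspection 345 days ago vs limit 365 → met
7. grease-trap servicing 277 days ago vs limit 270 → not met
8. condition 'seating capacity exceeds 50' holds; health inspection 80 days ago vs limit 90 → met
9. choking-hazard poster present → met
10. current operating permit present → met
11. general liability coverage $225,000 < $300,000 → not met
12. food-safety audit 54 days ago vs limit 45 → not met
Not met: 3, 5, 7, 11, 12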